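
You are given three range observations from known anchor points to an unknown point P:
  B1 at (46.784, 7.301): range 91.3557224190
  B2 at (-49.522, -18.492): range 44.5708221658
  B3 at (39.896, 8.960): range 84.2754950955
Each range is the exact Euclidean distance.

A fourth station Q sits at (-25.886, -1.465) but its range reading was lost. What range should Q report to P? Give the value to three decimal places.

eq1: (x − 46.784)² + (y − 7.301)² = 91.3557224190²
eq2: (x + 49.522)² + (y + 18.492)² = 44.5708221658²
eq3: (x − 39.896)² + (y − 8.960)² = 84.2754950955²
eq2−eq3, eq2−eq1 (x²,y² cancel):
  178.836·x + 54.904·y = -6238.211017
  192.612·x + 51.586·y = -6911.645121
det = 178.836·51.586 − 54.904·192.612 = -1349.735352
x = (-6238.211017·51.586 − 54.904·-6911.645121) / -1349.735352 = -42.728828
y = (178.836·-6911.645121 − -6238.211017·192.612) / -1349.735352 = 25.558097
|P − Q| = √((-42.728828 − -25.886)² + (25.558097 − -1.465)²) = 31.842246

31.842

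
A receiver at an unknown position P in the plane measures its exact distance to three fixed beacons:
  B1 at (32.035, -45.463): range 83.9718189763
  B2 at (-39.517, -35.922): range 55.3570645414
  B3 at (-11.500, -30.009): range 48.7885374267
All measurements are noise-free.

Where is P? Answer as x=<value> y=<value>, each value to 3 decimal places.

eq1: (x − 32.035)² + (y + 45.463)² = 83.9718189763²
eq2: (x + 39.517)² + (y + 35.922)² = 55.3570645414²
eq3: (x + 11.500)² + (y + 30.009)² = 48.7885374267²
eq1−eq2, eq1−eq3 (x²,y² cancel):
  -143.104·x + 19.082·y = 3745.719567
  -87.070·x + 30.908·y = 2610.609485
det = -143.104·30.908 − 19.082·-87.070 = -2761.588692
x = (3745.719567·30.908 − 19.082·2610.609485) / -2761.588692 = -23.883734
y = (-143.104·2610.609485 − 3745.719567·-87.070) / -2761.588692 = 17.181725

x=-23.884 y=17.182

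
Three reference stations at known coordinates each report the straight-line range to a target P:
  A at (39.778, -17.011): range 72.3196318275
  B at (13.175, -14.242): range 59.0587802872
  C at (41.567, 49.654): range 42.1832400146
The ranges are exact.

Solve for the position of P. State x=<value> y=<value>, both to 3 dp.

x=-0.135 y=43.298

eq1: (x − 39.778)² + (y + 17.011)² = 72.3196318275²
eq2: (x − 13.175)² + (y + 14.242)² = 59.0587802872²
eq3: (x − 41.567)² + (y − 49.654)² = 42.1832400146²
eq2−eq1, eq2−eq3 (x²,y² cancel):
  53.206·x − 5.538·y = -246.941403
  56.784·x + 127.792·y = 5525.433807
det = 53.206·127.792 − -5.538·56.784 = 7113.770944
x = (-246.941403·127.792 − -5.538·5525.433807) / 7113.770944 = -0.134568
y = (53.206·5525.433807 − -246.941403·56.784) / 7113.770944 = 43.297508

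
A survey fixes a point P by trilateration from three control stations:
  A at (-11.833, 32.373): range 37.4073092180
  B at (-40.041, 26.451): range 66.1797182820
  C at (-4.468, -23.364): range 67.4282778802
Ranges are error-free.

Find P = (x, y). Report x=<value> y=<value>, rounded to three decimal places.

x=25.268 y=37.153

eq1: (x + 11.833)² + (y − 32.373)² = 37.4073092180²
eq2: (x + 40.041)² + (y − 26.451)² = 66.1797182820²
eq3: (x + 4.468)² + (y + 23.364)² = 67.4282778802²
eq1−eq3, eq1−eq2 (x²,y² cancel):
  14.730·x − 111.474·y = -3769.457373
  -56.416·x − 11.844·y = -1865.542265
det = 14.730·-11.844 − -111.474·-56.416 = -6463.379304
x = (-3769.457373·-11.844 − -111.474·-1865.542265) / -6463.379304 = 25.267588
y = (14.730·-1865.542265 − -3769.457373·-56.416) / -6463.379304 = 37.153497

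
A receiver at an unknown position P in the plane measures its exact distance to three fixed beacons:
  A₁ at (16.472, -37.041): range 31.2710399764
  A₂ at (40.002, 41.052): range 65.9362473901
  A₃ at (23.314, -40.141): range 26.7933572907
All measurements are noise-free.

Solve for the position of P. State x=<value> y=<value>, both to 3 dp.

eq1: (x − 16.472)² + (y + 37.041)² = 31.2710399764²
eq2: (x − 40.002)² + (y − 41.052)² = 65.9362473901²
eq3: (x − 23.314)² + (y + 40.141)² = 26.7933572907²
eq3−eq2, eq3−eq1 (x²,y² cancel):
  33.376·x + 162.386·y = -2499.120494
  -13.684·x + 6.200·y = -771.473958
det = 33.376·6.200 − 162.386·-13.684 = 2429.021224
x = (-2499.120494·6.200 − 162.386·-771.473958) / 2429.021224 = 45.195992
y = (33.376·-771.473958 − -2499.120494·-13.684) / 2429.021224 = -24.679356

x=45.196 y=-24.679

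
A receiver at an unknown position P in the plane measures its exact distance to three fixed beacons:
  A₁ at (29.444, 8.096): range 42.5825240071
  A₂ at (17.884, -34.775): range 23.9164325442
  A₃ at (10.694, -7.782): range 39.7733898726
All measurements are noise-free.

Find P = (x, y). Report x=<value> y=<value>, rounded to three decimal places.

x=41.709 y=-32.682

eq1: (x − 29.444)² + (y − 8.096)² = 42.5825240071²
eq2: (x − 17.884)² + (y + 34.775)² = 23.9164325442²
eq3: (x − 10.694)² + (y + 7.782)² = 39.7733898726²
eq3−eq1, eq3−eq2 (x²,y² cancel):
  37.500·x + 31.756·y = 526.224383
  14.380·x − 53.986·y = 2364.143717
det = 37.500·-53.986 − 31.756·14.380 = -2481.126280
x = (526.224383·-53.986 − 31.756·2364.143717) / -2481.126280 = 41.708678
y = (37.500·2364.143717 − 526.224383·14.380) / -2481.126280 = -32.682046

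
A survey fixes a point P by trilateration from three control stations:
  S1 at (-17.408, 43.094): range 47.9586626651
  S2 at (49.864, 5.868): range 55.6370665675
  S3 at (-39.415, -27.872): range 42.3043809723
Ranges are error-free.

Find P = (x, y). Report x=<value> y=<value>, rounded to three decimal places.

x=-5.023 y=-3.238

eq1: (x + 17.408)² + (y − 43.094)² = 47.9586626651²
eq2: (x − 49.864)² + (y − 5.868)² = 55.6370665675²
eq3: (x + 39.415)² + (y + 27.872)² = 42.3043809723²
eq2−eq1, eq2−eq3 (x²,y² cancel):
  -134.544·x + 74.452·y = 434.729232
  -178.558·x − 67.480·y = 1115.361216
det = -134.544·-67.480 − 74.452·-178.558 = 22373.029336
x = (434.729232·-67.480 − 74.452·1115.361216) / 22373.029336 = -5.022851
y = (-134.544·1115.361216 − 434.729232·-178.558) / 22373.029336 = -3.237862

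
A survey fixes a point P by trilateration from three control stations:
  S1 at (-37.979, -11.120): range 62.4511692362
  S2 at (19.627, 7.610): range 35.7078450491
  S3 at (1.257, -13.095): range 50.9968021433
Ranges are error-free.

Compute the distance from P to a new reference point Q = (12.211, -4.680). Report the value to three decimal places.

eq1: (x + 37.979)² + (y + 11.120)² = 62.4511692362²
eq2: (x − 19.627)² + (y − 7.610)² = 35.7078450491²
eq3: (x − 1.257)² + (y + 13.095)² = 50.9968021433²
eq3−eq2, eq3−eq1 (x²,y² cancel):
  36.740·x + 41.410·y = 1595.695786
  -78.472·x + 3.950·y = 93.525057
det = 36.740·3.950 − 41.410·-78.472 = 3394.648520
x = (1595.695786·3.950 − 41.410·93.525057) / 3394.648520 = 0.715870
y = (36.740·93.525057 − 1595.695786·-78.472) / 3394.648520 = 37.898931
|P − Q| = √((0.715870 − 12.211)² + (37.898931 − -4.680)²) = 44.103326

44.103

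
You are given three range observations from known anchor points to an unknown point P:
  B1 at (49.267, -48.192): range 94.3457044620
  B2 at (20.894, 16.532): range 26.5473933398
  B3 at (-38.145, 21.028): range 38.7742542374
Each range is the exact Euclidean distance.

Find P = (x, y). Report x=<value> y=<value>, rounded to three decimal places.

eq1: (x − 49.267)² + (y + 48.192)² = 94.3457044620²
eq2: (x − 20.894)² + (y − 16.532)² = 26.5473933398²
eq3: (x + 38.145)² + (y − 21.028)² = 38.7742542374²
eq2−eq3, eq2−eq1 (x²,y² cancel):
  -118.078·x + 8.992·y = 388.672850
  56.746·x − 129.448·y = -4156.507964
det = -118.078·-129.448 − 8.992·56.746 = 14774.700912
x = (388.672850·-129.448 − 8.992·-4156.507964) / 14774.700912 = -0.875659
y = (-118.078·-4156.507964 − 388.672850·56.746) / 14774.700912 = 31.725618

x=-0.876 y=31.726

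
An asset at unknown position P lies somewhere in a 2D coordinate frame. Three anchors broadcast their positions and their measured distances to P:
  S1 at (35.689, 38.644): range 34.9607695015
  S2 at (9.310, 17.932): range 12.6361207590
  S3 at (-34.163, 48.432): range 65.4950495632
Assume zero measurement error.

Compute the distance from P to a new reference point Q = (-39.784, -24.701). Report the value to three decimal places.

66.536

eq1: (x − 35.689)² + (y − 38.644)² = 34.9607695015²
eq2: (x − 9.310)² + (y − 17.932)² = 12.6361207590²
eq3: (x + 34.163)² + (y − 48.432)² = 65.4950495632²
eq1−eq2, eq1−eq3 (x²,y² cancel):
  -52.758·x − 41.424·y = -1296.246877
  -139.704·x + 19.576·y = -2321.640377
det = -52.758·19.576 − -41.424·-139.704 = -6819.889104
x = (-1296.246877·19.576 − -41.424·-2321.640377) / -6819.889104 = 17.822425
y = (-52.758·-2321.640377 − -1296.246877·-139.704) / -6819.889104 = 8.593361
|P − Q| = √((17.822425 − -39.784)² + (8.593361 − -24.701)²) = 66.535815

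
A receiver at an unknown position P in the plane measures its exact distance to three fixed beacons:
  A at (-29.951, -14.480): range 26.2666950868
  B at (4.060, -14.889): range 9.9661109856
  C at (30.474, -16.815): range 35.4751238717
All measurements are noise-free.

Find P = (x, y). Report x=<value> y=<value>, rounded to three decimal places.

x=-4.198 y=-9.310

eq1: (x + 29.951)² + (y + 14.480)² = 26.2666950868²
eq2: (x − 4.060)² + (y + 14.889)² = 9.9661109856²
eq3: (x − 30.474)² + (y + 16.815)² = 35.4751238717²
eq1−eq2, eq1−eq3 (x²,y² cancel):
  68.022·x − 0.818·y = -277.950977
  120.850·x − 4.670·y = -463.869043
det = 68.022·-4.670 − -0.818·120.850 = -218.807440
x = (-277.950977·-4.670 − -0.818·-463.869043) / -218.807440 = -4.198149
y = (68.022·-463.869043 − -277.950977·120.850) / -218.807440 = -9.309901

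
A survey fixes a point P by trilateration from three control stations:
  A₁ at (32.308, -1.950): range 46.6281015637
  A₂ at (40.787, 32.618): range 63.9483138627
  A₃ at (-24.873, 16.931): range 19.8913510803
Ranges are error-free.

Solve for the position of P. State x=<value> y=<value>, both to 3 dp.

eq1: (x − 32.308)² + (y + 1.950)² = 46.6281015637²
eq2: (x − 40.787)² + (y − 32.618)² = 63.9483138627²
eq3: (x + 24.873)² + (y − 16.931)² = 19.8913510803²
eq3−eq2, eq3−eq1 (x²,y² cancel):
  131.320·x + 31.374·y = -1871.532595
  114.362·x − 37.762·y = -1636.229534
det = 131.320·-37.762 − 31.374·114.362 = -8546.899228
x = (-1871.532595·-37.762 − 31.374·-1636.229534) / -8546.899228 = -14.275104
y = (131.320·-1636.229534 − -1871.532595·114.362) / -8546.899228 = 0.097983

x=-14.275 y=0.098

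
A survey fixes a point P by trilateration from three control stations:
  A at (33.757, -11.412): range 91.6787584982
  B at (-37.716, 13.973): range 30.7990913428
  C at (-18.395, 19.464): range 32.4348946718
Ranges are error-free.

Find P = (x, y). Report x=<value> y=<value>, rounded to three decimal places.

eq1: (x − 33.757)² + (y + 11.412)² = 91.6787584982²
eq2: (x + 37.716)² + (y − 13.973)² = 30.7990913428²
eq3: (x + 18.395)² + (y − 19.464)² = 32.4348946718²
eq1−eq3, eq1−eq2 (x²,y² cancel):
  -104.304·x + 61.752·y = 6800.426895
  -142.946·x + 50.770·y = 7804.383324
det = -104.304·50.770 − 61.752·-142.946 = 3531.687312
x = (6800.426895·50.770 − 61.752·7804.383324) / 3531.687312 = -38.700653
y = (-104.304·7804.383324 − 6800.426895·-142.946) / 3531.687312 = 44.756348

x=-38.701 y=44.756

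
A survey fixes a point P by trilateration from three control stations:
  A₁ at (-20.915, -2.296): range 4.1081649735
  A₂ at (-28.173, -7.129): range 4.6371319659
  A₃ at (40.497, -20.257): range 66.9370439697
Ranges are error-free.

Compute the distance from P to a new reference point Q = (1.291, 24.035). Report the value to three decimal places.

eq1: (x + 20.915)² + (y + 2.296)² = 4.1081649735²
eq2: (x + 28.173)² + (y + 7.129)² = 4.6371319659²
eq3: (x − 40.497)² + (y + 20.257)² = 66.9370439697²
eq3−eq1, eq3−eq2 (x²,y² cancel):
  -122.824·x + 35.922·y = 2856.046619
  -137.340·x + 26.256·y = 3253.252375
det = -122.824·26.256 − 35.922·-137.340 = 1708.660536
x = (2856.046619·26.256 − 35.922·3253.252375) / 1708.660536 = -24.507485
y = (-122.824·3253.252375 − 2856.046619·-137.340) / 1708.660536 = -4.288755
|P − Q| = √((-24.507485 − 1.291)² + (-4.288755 − 24.035)²) = 38.311838

38.312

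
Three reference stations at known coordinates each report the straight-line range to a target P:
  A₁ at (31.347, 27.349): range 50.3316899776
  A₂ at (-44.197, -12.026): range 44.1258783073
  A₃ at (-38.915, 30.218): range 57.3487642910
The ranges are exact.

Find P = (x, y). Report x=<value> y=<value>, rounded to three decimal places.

eq1: (x − 31.347)² + (y − 27.349)² = 50.3316899776²
eq2: (x + 44.197)² + (y + 12.026)² = 44.1258783073²
eq3: (x + 38.915)² + (y − 30.218)² = 57.3487642910²
eq1−eq2, eq1−eq3 (x²,y² cancel):
  -151.088·x − 78.750·y = 953.583155
  -140.524·x + 5.738·y = -58.699211
det = -151.088·5.738 − -78.750·-140.524 = -11933.207944
x = (953.583155·5.738 − -78.750·-58.699211) / -11933.207944 = -0.071154
y = (-151.088·-58.699211 − 953.583155·-140.524) / -11933.207944 = -11.972478

x=-0.071 y=-11.972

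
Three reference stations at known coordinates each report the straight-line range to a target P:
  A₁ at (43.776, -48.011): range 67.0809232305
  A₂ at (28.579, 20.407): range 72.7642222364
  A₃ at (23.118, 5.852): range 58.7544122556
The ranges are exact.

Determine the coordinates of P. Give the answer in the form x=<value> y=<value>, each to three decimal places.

eq1: (x − 43.776)² + (y + 48.011)² = 67.0809232305²
eq2: (x − 28.579)² + (y − 20.407)² = 72.7642222364²
eq3: (x − 23.118)² + (y − 5.852)² = 58.7544122556²
eq1−eq2, eq1−eq3 (x²,y² cancel):
  -30.394·x + 136.836·y = -3782.971183
  -41.316·x + 107.726·y = -2604.937167
det = -30.394·107.726 − 136.836·-41.316 = 2379.292132
x = (-3782.971183·107.726 − 136.836·-2604.937167) / 2379.292132 = -21.466541
y = (-30.394·-2604.937167 − -3782.971183·-41.316) / 2379.292132 = -32.414169

x=-21.467 y=-32.414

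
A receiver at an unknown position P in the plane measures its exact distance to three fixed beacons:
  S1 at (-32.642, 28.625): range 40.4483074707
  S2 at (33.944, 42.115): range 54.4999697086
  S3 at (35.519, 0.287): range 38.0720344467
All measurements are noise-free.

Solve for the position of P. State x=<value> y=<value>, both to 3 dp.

x=-2.530 y=1.619

eq1: (x + 32.642)² + (y − 28.625)² = 40.4483074707²
eq2: (x − 33.944)² + (y − 42.115)² = 54.4999697086²
eq3: (x − 35.519)² + (y − 0.287)² = 38.0720344467²
eq2−eq3, eq2−eq1 (x²,y² cancel):
  3.150·x − 83.656·y = -143.419740
  -133.172·x − 26.980·y = 293.203549
det = 3.150·-26.980 − -83.656·-133.172 = -11225.623832
x = (-143.419740·-26.980 − -83.656·293.203549) / -11225.623832 = -2.529721
y = (3.150·293.203549 − -143.419740·-133.172) / -11225.623832 = 1.619144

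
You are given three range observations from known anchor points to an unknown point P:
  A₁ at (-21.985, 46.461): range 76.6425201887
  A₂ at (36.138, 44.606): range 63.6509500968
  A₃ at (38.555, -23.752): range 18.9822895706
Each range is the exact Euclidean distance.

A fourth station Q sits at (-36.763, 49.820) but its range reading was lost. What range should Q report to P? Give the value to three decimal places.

88.286

eq1: (x + 21.985)² + (y − 46.461)² = 76.6425201887²
eq2: (x − 36.138)² + (y − 44.606)² = 63.6509500968²
eq3: (x − 38.555)² + (y + 23.752)² = 18.9822895706²
eq2−eq3, eq2−eq1 (x²,y² cancel):
  4.834·x − 136.716·y = 2446.111380
  -116.246·x + 3.710·y = -2476.317987
det = 4.834·3.710 − -136.716·-116.246 = -15874.753996
x = (2446.111380·3.710 − -136.716·-2476.317987) / -15874.753996 = 20.754792
y = (4.834·-2476.317987 − 2446.111380·-116.246) / -15874.753996 = -17.158070
|P − Q| = √((20.754792 − -36.763)² + (-17.158070 − 49.820)²) = 88.285663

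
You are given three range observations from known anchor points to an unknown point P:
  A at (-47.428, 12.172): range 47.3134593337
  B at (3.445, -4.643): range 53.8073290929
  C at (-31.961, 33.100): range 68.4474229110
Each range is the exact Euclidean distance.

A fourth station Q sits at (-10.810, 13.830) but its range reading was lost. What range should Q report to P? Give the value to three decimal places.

eq1: (x + 47.428)² + (y − 12.172)² = 47.3134593337²
eq2: (x − 3.445)² + (y + 4.643)² = 53.8073290929²
eq3: (x + 31.961)² + (y − 33.100)² = 68.4474229110²
eq2−eq1, eq2−eq3 (x²,y² cancel):
  -101.746·x + 33.630·y = 3020.812524
  -70.812·x + 75.486·y = 293.869008
det = -101.746·75.486 − 33.630·-70.812 = -5298.990996
x = (3020.812524·75.486 − 33.630·293.869008) / -5298.990996 = -41.167505
y = (-101.746·293.869008 − 3020.812524·-70.812) / -5298.990996 = -34.725437
|P − Q| = √((-41.167505 − -10.810)² + (-34.725437 − 13.830)²) = 57.264375

57.264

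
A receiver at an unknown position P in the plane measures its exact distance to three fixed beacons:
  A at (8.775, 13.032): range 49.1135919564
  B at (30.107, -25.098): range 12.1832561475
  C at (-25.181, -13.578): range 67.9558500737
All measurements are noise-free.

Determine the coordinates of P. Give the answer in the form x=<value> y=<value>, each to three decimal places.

eq1: (x − 8.775)² + (y − 13.032)² = 49.1135919564²
eq2: (x − 30.107)² + (y + 25.098)² = 12.1832561475²
eq3: (x + 25.181)² + (y + 13.578)² = 67.9558500737²
eq2−eq3, eq2−eq1 (x²,y² cancel):
  -110.576·x + 23.040·y = -5187.462037
  -42.664·x + 76.260·y = -3553.220589
det = -110.576·76.260 − 23.040·-42.664 = -7449.547200
x = (-5187.462037·76.260 − 23.040·-3553.220589) / -7449.547200 = 42.113922
y = (-110.576·-3553.220589 − -5187.462037·-42.664) / -7449.547200 = -23.032680

x=42.114 y=-23.033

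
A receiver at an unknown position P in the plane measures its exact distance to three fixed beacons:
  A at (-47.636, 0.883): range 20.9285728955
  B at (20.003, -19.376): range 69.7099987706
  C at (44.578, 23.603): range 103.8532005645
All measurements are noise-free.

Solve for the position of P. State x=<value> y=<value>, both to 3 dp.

eq1: (x + 47.636)² + (y − 0.883)² = 20.9285728955²
eq2: (x − 20.003)² + (y + 19.376)² = 69.7099987706²
eq3: (x − 44.578)² + (y − 23.603)² = 103.8532005645²
eq2−eq3, eq2−eq1 (x²,y² cancel):
  49.150·x + 85.958·y = -4157.253031
  -135.278·x + 40.518·y = 5915.897565
det = 49.150·40.518 − 85.958·-135.278 = 13619.686024
x = (-4157.253031·40.518 − 85.958·5915.897565) / 13619.686024 = -49.704692
y = (49.150·5915.897565 − -4157.253031·-135.278) / 13619.686024 = -19.943082

x=-49.705 y=-19.943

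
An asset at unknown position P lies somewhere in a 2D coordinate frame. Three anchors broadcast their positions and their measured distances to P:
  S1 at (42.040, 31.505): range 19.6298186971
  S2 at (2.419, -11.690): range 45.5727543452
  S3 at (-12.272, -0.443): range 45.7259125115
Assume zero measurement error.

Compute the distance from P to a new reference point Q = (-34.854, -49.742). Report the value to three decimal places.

97.602

eq1: (x − 42.040)² + (y − 31.505)² = 19.6298186971²
eq2: (x − 2.419)² + (y + 11.690)² = 45.5727543452²
eq3: (x + 12.272)² + (y + 0.443)² = 45.7259125115²
eq1−eq2, eq1−eq3 (x²,y² cancel):
  -79.242·x − 86.390·y = -4308.965121
  -108.624·x − 63.896·y = -4314.657685
det = -79.242·-63.896 − -86.390·-108.624 = -4320.780528
x = (-4308.965121·-63.896 − -86.390·-4314.657685) / -4320.780528 = 22.546306
y = (-79.242·-4314.657685 − -4308.965121·-108.624) / -4320.780528 = 29.197253
|P − Q| = √((22.546306 − -34.854)² + (29.197253 − -49.742)²) = 97.602259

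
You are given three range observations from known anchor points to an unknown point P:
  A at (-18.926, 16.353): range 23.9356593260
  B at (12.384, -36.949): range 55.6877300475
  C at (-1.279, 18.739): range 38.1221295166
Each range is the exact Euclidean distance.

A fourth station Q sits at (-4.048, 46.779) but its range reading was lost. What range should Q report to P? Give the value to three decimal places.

57.681

eq1: (x + 18.926)² + (y − 16.353)² = 23.9356593260²
eq2: (x − 12.384)² + (y + 36.949)² = 55.6877300475²
eq3: (x + 1.279)² + (y − 18.739)² = 38.1221295166²
eq1−eq3, eq1−eq2 (x²,y² cancel):
  35.294·x + 4.772·y = -1153.209095
  62.620·x − 106.604·y = -1635.229518
det = 35.294·-106.604 − 4.772·62.620 = -4061.304216
x = (-1153.209095·-106.604 − 4.772·-1635.229518) / -4061.304216 = -32.191634
y = (35.294·-1635.229518 − -1153.209095·62.620) / -4061.304216 = -3.570322
|P − Q| = √((-32.191634 − -4.048)² + (-3.570322 − 46.779)²) = 57.681178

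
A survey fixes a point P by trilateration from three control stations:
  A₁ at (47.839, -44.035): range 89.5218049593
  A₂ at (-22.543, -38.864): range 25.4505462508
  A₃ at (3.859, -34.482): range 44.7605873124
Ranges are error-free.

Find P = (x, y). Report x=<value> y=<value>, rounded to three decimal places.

eq1: (x − 47.839)² + (y + 44.035)² = 89.5218049593²
eq2: (x + 22.543)² + (y + 38.864)² = 25.4505462508²
eq3: (x − 3.859)² + (y + 34.482)² = 44.7605873124²
eq2−eq1, eq2−eq3 (x²,y² cancel):
  140.764·x − 10.342·y = -5157.369458
  52.804·x + 8.764·y = -2170.477012
det = 140.764·8.764 − -10.342·52.804 = 1779.754664
x = (-5157.369458·8.764 − -10.342·-2170.477012) / 1779.754664 = -38.008755
y = (140.764·-2170.477012 − -5157.369458·52.804) / 1779.754664 = -18.651610

x=-38.009 y=-18.652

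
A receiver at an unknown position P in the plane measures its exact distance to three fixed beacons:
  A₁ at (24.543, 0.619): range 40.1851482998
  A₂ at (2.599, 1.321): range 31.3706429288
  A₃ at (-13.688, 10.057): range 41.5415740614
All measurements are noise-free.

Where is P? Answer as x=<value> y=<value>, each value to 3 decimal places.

eq1: (x − 24.543)² + (y − 0.619)² = 40.1851482998²
eq2: (x − 2.599)² + (y − 1.321)² = 31.3706429288²
eq3: (x + 13.688)² + (y − 10.057)² = 41.5415740614²
eq1−eq3, eq1−eq2 (x²,y² cancel):
  -76.462·x + 18.876·y = -425.093649
  -43.888·x + 1.404·y = 36.486738
det = -76.462·1.404 − 18.876·-43.888 = 721.077240
x = (-425.093649·1.404 − 18.876·36.486738) / 721.077240 = -1.782826
y = (-76.462·36.486738 − -425.093649·-43.888) / 721.077240 = -29.742111

x=-1.783 y=-29.742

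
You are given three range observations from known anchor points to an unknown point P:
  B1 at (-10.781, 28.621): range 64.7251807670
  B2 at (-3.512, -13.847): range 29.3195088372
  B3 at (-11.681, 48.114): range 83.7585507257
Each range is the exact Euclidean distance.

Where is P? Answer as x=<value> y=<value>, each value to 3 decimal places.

x=-24.104 y=-34.718

eq1: (x + 10.781)² + (y − 28.621)² = 64.7251807670²
eq2: (x + 3.512)² + (y + 13.847)² = 29.3195088372²
eq3: (x + 11.681)² + (y − 48.114)² = 83.7585507257²
eq1−eq3, eq1−eq2 (x²,y² cancel):
  -1.800·x + 38.986·y = -1310.134639
  14.538·x − 84.936·y = 2598.397378
det = -1.800·-84.936 − 38.986·14.538 = -413.893668
x = (-1310.134639·-84.936 − 38.986·2598.397378) / -413.893668 = -24.103958
y = (-1.800·2598.397378 − -1310.134639·14.538) / -413.893668 = -34.718149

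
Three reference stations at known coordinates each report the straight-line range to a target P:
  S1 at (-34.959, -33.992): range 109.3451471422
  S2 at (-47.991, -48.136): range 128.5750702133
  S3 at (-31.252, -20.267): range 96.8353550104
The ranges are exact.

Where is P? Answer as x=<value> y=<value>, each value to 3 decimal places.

x=37.719 y=47.704

eq1: (x + 34.959)² + (y + 33.992)² = 109.3451471422²
eq2: (x + 47.991)² + (y + 48.136)² = 128.5750702133²
eq3: (x + 31.252)² + (y + 20.267)² = 96.8353550104²
eq3−eq1, eq3−eq2 (x²,y² cancel):
  -7.414·x − 27.450·y = -1589.126272
  -33.478·x − 55.738·y = -3921.690916
det = -7.414·-55.738 − -27.450·-33.478 = -505.729568
x = (-1589.126272·-55.738 − -27.450·-3921.690916) / -505.729568 = 37.719162
y = (-7.414·-3921.690916 − -1589.126272·-33.478) / -505.729568 = 47.704058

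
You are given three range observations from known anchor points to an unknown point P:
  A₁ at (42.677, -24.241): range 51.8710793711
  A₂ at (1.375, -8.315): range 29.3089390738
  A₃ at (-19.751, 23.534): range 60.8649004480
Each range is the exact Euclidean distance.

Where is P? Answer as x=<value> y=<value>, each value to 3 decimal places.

eq1: (x − 42.677)² + (y + 24.241)² = 51.8710793711²
eq2: (x − 1.375)² + (y + 8.315)² = 29.3089390738²
eq3: (x + 19.751)² + (y − 23.534)² = 60.8649004480²
eq2−eq1, eq2−eq3 (x²,y² cancel):
  82.604·x − 31.852·y = 506.327595
  -42.252·x + 63.698·y = -1972.600890
det = 82.604·63.698 − -31.852·-42.252 = 3915.898888
x = (506.327595·63.698 − -31.852·-1972.600890) / 3915.898888 = -7.808993
y = (82.604·-1972.600890 − 506.327595·-42.252) / 3915.898888 = -36.147861

x=-7.809 y=-36.148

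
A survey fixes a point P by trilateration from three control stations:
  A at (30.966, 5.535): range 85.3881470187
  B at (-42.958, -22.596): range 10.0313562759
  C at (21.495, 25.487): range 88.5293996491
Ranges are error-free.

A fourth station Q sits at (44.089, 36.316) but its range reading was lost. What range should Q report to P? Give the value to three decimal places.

112.906

eq1: (x − 30.966)² + (y − 5.535)² = 85.3881470187²
eq2: (x + 42.958)² + (y + 22.596)² = 10.0313562759²
eq3: (x − 21.495)² + (y − 25.487)² = 88.5293996491²
eq2−eq1, eq2−eq3 (x²,y² cancel):
  147.848·x + 56.262·y = -8556.947142
  128.906·x + 96.166·y = -8981.173279
det = 147.848·96.166 − 56.262·128.906 = 6965.441396
x = (-8556.947142·96.166 − 56.262·-8981.173279) / 6965.441396 = -45.594901
y = (147.848·-8981.173279 − -8556.947142·128.906) / 6965.441396 = -32.274578
|P − Q| = √((-45.594901 − 44.089)² + (-32.274578 − 36.316)²) = 112.906463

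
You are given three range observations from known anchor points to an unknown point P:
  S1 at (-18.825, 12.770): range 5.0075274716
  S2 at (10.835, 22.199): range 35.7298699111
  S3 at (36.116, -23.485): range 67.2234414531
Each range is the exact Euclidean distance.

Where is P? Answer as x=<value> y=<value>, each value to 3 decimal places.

x=-22.520 y=9.390

eq1: (x + 18.825)² + (y − 12.770)² = 5.0075274716²
eq2: (x − 10.835)² + (y − 22.199)² = 35.7298699111²
eq3: (x − 36.116)² + (y + 23.485)² = 67.2234414531²
eq1−eq3, eq1−eq2 (x²,y² cancel):
  109.882·x − 72.510·y = -3155.458593
  59.320·x + 18.858·y = -1158.808971
det = 109.882·18.858 − -72.510·59.320 = 6373.447956
x = (-3155.458593·18.858 − -72.510·-1158.808971) / 6373.447956 = -22.520130
y = (109.882·-1158.808971 − -3155.458593·59.320) / 6373.447956 = 9.390452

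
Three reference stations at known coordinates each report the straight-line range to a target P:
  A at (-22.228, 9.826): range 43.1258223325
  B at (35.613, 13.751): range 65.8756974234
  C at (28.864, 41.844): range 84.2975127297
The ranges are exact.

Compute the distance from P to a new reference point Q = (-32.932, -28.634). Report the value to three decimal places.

21.429

eq1: (x + 22.228)² + (y − 9.826)² = 43.1258223325²
eq2: (x − 35.613)² + (y − 13.751)² = 65.8756974234²
eq3: (x − 28.864)² + (y − 41.844)² = 84.2975127297²
eq2−eq1, eq2−eq3 (x²,y² cancel):
  -115.682·x − 7.850·y = 1613.029449
  -13.498·x + 56.186·y = -1639.788079
det = -115.682·56.186 − -7.850·-13.498 = -6605.668152
x = (1613.029449·56.186 − -7.850·-1639.788079) / -6605.668152 = -11.771305
y = (-115.682·-1639.788079 − 1613.029449·-13.498) / -6605.668152 = -32.012906
|P − Q| = √((-11.771305 − -32.932)² + (-32.012906 − -28.634)²) = 21.428766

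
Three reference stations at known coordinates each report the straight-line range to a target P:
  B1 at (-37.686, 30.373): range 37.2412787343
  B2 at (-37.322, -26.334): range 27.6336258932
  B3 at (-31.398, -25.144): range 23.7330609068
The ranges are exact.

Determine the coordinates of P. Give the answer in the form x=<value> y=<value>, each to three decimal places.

eq1: (x + 37.686)² + (y − 30.373)² = 37.2412787343²
eq2: (x + 37.322)² + (y + 26.334)² = 27.6336258932²
eq3: (x + 31.398)² + (y + 25.144)² = 23.7330609068²
eq1−eq2, eq1−eq3 (x²,y² cancel):
  0.728·x − 113.414·y = 366.953077
  12.576·x − 111.034·y = 98.956077
det = 0.728·-111.034 − -113.414·12.576 = 1345.461712
x = (366.953077·-111.034 − -113.414·98.956077) / 1345.461712 = -21.941363
y = (0.728·98.956077 − 366.953077·12.576) / 1345.461712 = -3.376359

x=-21.941 y=-3.376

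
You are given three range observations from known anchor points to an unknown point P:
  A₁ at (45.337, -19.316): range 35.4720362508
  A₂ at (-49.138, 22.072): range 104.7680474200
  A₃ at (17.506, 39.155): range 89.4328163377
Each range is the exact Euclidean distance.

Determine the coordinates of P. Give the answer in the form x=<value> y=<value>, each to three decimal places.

x=27.129 y=-49.759

eq1: (x − 45.337)² + (y + 19.316)² = 35.4720362508²
eq2: (x + 49.138)² + (y − 22.072)² = 104.7680474200²
eq3: (x − 17.506)² + (y − 39.155)² = 89.4328163377²
eq3−eq2, eq3−eq1 (x²,y² cancel):
  -133.288·x − 34.166·y = -1915.972955
  55.662·x − 116.942·y = 7328.940646
det = -133.288·-116.942 − -34.166·55.662 = 17488.713188
x = (-1915.972955·-116.942 − -34.166·7328.940646) / 17488.713188 = 27.129400
y = (-133.288·7328.940646 − -1915.972955·55.662) / 17488.713188 = -49.758547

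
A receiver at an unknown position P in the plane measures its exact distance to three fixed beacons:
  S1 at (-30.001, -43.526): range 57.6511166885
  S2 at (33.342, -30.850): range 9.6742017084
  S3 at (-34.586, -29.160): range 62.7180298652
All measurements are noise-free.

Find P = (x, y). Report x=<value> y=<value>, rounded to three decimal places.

eq1: (x + 30.001)² + (y + 43.526)² = 57.6511166885²
eq2: (x − 33.342)² + (y + 30.850)² = 9.6742017084²
eq3: (x + 34.586)² + (y + 29.160)² = 62.7180298652²
eq2−eq3, eq2−eq1 (x²,y² cancel):
  -135.856·x + 3.380·y = -3856.875559
  -126.686·x − 25.352·y = -2498.899864
det = -135.856·-25.352 − 3.380·-126.686 = 3872.419992
x = (-3856.875559·-25.352 − 3.380·-2498.899864) / 3872.419992 = 27.431371
y = (-135.856·-2498.899864 − -3856.875559·-126.686) / 3872.419992 = -38.508632

x=27.431 y=-38.509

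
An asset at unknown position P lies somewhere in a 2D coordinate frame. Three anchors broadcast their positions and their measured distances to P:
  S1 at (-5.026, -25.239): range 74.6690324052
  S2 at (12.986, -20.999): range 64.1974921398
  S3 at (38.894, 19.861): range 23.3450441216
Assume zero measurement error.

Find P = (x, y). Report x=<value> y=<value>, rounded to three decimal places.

eq1: (x + 5.026)² + (y + 25.239)² = 74.6690324052²
eq2: (x − 12.986)² + (y + 20.999)² = 64.1974921398²
eq3: (x − 38.894)² + (y − 19.861)² = 23.3450441216²
eq1−eq3, eq1−eq2 (x²,y² cancel):
  87.840·x + 90.200·y = 6275.408075
  36.024·x + 8.480·y = 1401.472803
det = 87.840·8.480 − 90.200·36.024 = -2504.481600
x = (6275.408075·8.480 − 90.200·1401.472803) / -2504.481600 = 29.226562
y = (87.840·1401.472803 − 6275.408075·36.024) / -2504.481600 = 41.110276

x=29.227 y=41.110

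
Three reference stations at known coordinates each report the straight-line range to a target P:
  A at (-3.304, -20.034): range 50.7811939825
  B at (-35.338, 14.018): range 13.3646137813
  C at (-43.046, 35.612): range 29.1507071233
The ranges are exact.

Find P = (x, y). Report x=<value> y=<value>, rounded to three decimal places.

x=-46.499 y=6.667

eq1: (x + 3.304)² + (y + 20.034)² = 50.7811939825²
eq2: (x + 35.338)² + (y − 14.018)² = 13.3646137813²
eq3: (x + 43.046)² + (y − 35.612)² = 29.1507071233²
eq2−eq1, eq2−eq3 (x²,y² cancel):
  64.068·x − 68.104·y = -3433.117757
  -15.416·x + 43.188·y = 1004.743268
det = 64.068·43.188 − -68.104·-15.416 = 1717.077520
x = (-3433.117757·43.188 − -68.104·1004.743268) / 1717.077520 = -46.499039
y = (64.068·1004.743268 − -3433.117757·-15.416) / 1717.077520 = 6.666530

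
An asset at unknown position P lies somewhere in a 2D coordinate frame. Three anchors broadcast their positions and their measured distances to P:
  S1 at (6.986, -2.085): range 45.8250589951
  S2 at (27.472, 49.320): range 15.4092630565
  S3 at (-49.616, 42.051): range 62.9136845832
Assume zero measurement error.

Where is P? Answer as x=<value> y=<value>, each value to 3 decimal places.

eq1: (x − 6.986)² + (y + 2.085)² = 45.8250589951²
eq2: (x − 27.472)² + (y − 49.320)² = 15.4092630565²
eq3: (x + 49.616)² + (y − 42.051)² = 62.9136845832²
eq3−eq2, eq3−eq1 (x²,y² cancel):
  154.176·x + 14.538·y = 2677.825447
  113.204·x − 88.272·y = -2318.686960
det = 154.176·-88.272 − 14.538·113.204 = -15255.183624
x = (2677.825447·-88.272 − 14.538·-2318.686960) / -15255.183624 = 13.285185
y = (154.176·-2318.686960 − 2677.825447·113.204) / -15255.183624 = 43.305046

x=13.285 y=43.305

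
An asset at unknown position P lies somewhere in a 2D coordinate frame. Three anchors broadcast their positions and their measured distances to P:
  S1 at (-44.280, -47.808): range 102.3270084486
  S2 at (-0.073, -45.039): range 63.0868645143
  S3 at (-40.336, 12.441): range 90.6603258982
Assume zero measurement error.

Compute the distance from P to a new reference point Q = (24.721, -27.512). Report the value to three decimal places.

32.880

eq1: (x + 44.280)² + (y + 47.808)² = 102.3270084486²
eq2: (x + 0.073)² + (y + 45.039)² = 63.0868645143²
eq3: (x + 40.336)² + (y − 12.441)² = 90.6603258982²
eq2−eq1, eq2−eq3 (x²,y² cancel):
  -88.414·x − 5.538·y = -4273.057770
  -80.526·x + 114.960·y = -4486.087691
det = -88.414·114.960 − -5.538·-80.526 = -10610.026428
x = (-4273.057770·114.960 − -5.538·-4486.087691) / -10610.026428 = 48.640282
y = (-88.414·-4486.087691 − -4273.057770·-80.526) / -10610.026428 = -4.951986
|P − Q| = √((48.640282 − 24.721)² + (-4.951986 − -27.512)²) = 32.879876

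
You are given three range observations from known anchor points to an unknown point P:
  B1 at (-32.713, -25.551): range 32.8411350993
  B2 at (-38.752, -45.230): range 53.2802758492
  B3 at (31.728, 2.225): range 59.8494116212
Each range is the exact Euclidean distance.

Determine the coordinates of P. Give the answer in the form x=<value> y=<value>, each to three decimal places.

eq1: (x + 32.713)² + (y + 25.551)² = 32.8411350993²
eq2: (x + 38.752)² + (y + 45.230)² = 53.2802758492²
eq3: (x − 31.728)² + (y − 2.225)² = 59.8494116212²
eq1−eq3, eq1−eq2 (x²,y² cancel):
  128.882·x + 55.552·y = -3214.789278
  -12.078·x − 39.358·y = 64.228794
det = 128.882·-39.358 − 55.552·-12.078 = -4401.580700
x = (-3214.789278·-39.358 − 55.552·64.228794) / -4401.580700 = -27.935337
y = (128.882·64.228794 − -3214.789278·-12.078) / -4401.580700 = 6.940754

x=-27.935 y=6.941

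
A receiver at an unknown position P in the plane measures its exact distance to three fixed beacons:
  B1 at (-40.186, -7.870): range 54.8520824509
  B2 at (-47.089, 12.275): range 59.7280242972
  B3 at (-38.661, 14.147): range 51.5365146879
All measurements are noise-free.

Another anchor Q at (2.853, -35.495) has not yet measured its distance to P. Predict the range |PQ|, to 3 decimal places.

44.108

eq1: (x + 40.186)² + (y + 7.870)² = 54.8520824509²
eq2: (x + 47.089)² + (y − 12.275)² = 59.7280242972²
eq3: (x + 38.661)² + (y − 14.147)² = 51.5365146879²
eq2−eq3, eq2−eq1 (x²,y² cancel):
  16.856·x + 3.744·y = 238.185524
  13.806·x − 40.290·y = -132.512113
det = 16.856·-40.290 − 3.744·13.806 = -730.817904
x = (238.185524·-40.290 − 3.744·-132.512113) / -730.817904 = 12.452308
y = (16.856·-132.512113 − 238.185524·13.806) / -730.817904 = 7.555936
|P − Q| = √((12.452308 − 2.853)² + (7.555936 − -35.495)²) = 44.108161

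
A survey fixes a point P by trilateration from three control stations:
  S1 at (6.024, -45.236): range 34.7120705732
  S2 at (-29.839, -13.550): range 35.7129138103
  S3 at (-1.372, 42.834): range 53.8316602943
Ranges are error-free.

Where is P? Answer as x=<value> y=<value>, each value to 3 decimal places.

eq1: (x − 6.024)² + (y + 45.236)² = 34.7120705732²
eq2: (x + 29.839)² + (y + 13.550)² = 35.7129138103²
eq3: (x + 1.372)² + (y − 42.834)² = 53.8316602943²
eq2−eq3, eq2−eq1 (x²,y² cancel):
  56.934·x + 112.768·y = -859.769918
  71.726·x − 63.372·y = 1079.100220
det = 56.934·-63.372 − 112.768·71.726 = -11696.419016
x = (-859.769918·-63.372 − 112.768·1079.100220) / -11696.419016 = 5.745573
y = (56.934·1079.100220 − -859.769918·71.726) / -11696.419016 = -10.525046

x=5.746 y=-10.525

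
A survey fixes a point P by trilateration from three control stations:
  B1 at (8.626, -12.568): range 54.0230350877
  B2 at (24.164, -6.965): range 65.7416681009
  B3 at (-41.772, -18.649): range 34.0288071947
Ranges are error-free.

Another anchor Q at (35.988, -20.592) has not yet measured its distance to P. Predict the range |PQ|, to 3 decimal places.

eq1: (x − 8.626)² + (y + 12.568)² = 54.0230350877²
eq2: (x − 24.164)² + (y + 6.965)² = 65.7416681009²
eq3: (x + 41.772)² + (y + 18.649)² = 34.0288071947²
eq2−eq3, eq2−eq1 (x²,y² cancel):
  -131.872·x − 23.368·y = 4624.282270
  -31.076·x − 11.206·y = 1003.430984
det = -131.872·-11.206 − -23.368·-31.076 = 751.573664
x = (4624.282270·-11.206 − -23.368·1003.430984) / 751.573664 = -37.749502
y = (-131.872·1003.430984 − 4624.282270·-31.076) / 751.573664 = 15.141224
|P − Q| = √((-37.749502 − 35.988)² + (15.141224 − -20.592)²) = 81.939506

81.940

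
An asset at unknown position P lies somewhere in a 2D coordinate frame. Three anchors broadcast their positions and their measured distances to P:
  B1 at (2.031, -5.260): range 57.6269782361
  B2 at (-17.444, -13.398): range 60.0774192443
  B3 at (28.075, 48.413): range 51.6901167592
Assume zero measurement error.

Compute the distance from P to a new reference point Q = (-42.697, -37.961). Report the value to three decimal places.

86.468

eq1: (x − 2.031)² + (y + 5.260)² = 57.6269782361²
eq2: (x + 17.444)² + (y + 13.398)² = 60.0774192443²
eq3: (x − 28.075)² + (y − 48.413)² = 51.6901167592²
eq2−eq1, eq2−eq3 (x²,y² cancel):
  38.950·x + 16.276·y = -163.579297
  91.038·x + 123.622·y = 3585.652786
det = 38.950·123.622 − 16.276·91.038 = 3333.342412
x = (-163.579297·123.622 − 16.276·3585.652786) / 3333.342412 = -23.574561
y = (38.950·3585.652786 − -163.579297·91.038) / 3333.342412 = 46.365806
|P − Q| = √((-23.574561 − -42.697)² + (46.365806 − -37.961)²) = 86.467785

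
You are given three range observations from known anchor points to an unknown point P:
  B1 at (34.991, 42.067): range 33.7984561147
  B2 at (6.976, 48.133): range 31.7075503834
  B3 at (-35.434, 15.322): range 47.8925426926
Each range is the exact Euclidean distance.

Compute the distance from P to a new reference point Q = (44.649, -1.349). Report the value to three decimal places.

eq1: (x − 34.991)² + (y − 42.067)² = 33.7984561147²
eq2: (x − 6.976)² + (y − 48.133)² = 31.7075503834²
eq3: (x + 35.434)² + (y − 15.322)² = 47.8925426926²
eq2−eq3, eq2−eq1 (x²,y² cancel):
  -84.820·x − 65.622·y = -2163.445119
  56.030·x − 12.132·y = 491.585421
det = -84.820·-12.132 − -65.622·56.030 = 4705.836900
x = (-2163.445119·-12.132 − -65.622·491.585421) / 4705.836900 = 12.432589
y = (-84.820·491.585421 − -2163.445119·56.030) / 4705.836900 = 16.898494
|P − Q| = √((12.432589 − 44.649)² + (16.898494 − -1.349)²) = 37.025237

37.025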